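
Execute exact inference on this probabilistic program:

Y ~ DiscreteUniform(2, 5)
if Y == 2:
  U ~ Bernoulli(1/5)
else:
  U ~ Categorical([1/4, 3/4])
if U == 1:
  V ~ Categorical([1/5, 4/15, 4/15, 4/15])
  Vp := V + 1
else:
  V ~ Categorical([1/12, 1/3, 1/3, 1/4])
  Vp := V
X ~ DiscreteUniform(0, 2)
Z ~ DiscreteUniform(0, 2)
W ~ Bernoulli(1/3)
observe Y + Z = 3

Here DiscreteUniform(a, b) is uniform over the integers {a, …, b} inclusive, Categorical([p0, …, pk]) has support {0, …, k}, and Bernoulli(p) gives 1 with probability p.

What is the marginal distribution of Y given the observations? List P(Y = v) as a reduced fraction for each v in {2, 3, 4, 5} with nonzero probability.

P(Y=2) = 1/2, P(Y=3) = 1/2

Enumerate traces; 96 have nonzero weight after conditioning:
  (Y=2, U=0, V=0, X=0, Z=1, W=0) weight 1/810
  (Y=2, U=0, V=0, X=0, Z=1, W=1) weight 1/1620
  (Y=2, U=0, V=0, X=1, Z=1, W=0) weight 1/810
  (Y=2, U=0, V=0, X=1, Z=1, W=1) weight 1/1620
  (Y=2, U=0, V=0, X=2, Z=1, W=0) weight 1/810
  (Y=2, U=0, V=0, X=2, Z=1, W=1) weight 1/1620
  (Y=2, U=0, V=1, X=0, Z=1, W=0) weight 2/405
  (Y=2, U=0, V=1, X=0, Z=1, W=1) weight 1/405
  (Y=3, U=0, V=0, X=0, Z=0, W=0) weight 1/2592
  … 87 more
Group by Y:
  weight(Y=2) = 1/12
  weight(Y=3) = 1/12
Total weight = 1/12 + 1/12 = 1/6
P(Y=2 | obs) = 1/12 / 1/6 = 1/2
P(Y=3 | obs) = 1/12 / 1/6 = 1/2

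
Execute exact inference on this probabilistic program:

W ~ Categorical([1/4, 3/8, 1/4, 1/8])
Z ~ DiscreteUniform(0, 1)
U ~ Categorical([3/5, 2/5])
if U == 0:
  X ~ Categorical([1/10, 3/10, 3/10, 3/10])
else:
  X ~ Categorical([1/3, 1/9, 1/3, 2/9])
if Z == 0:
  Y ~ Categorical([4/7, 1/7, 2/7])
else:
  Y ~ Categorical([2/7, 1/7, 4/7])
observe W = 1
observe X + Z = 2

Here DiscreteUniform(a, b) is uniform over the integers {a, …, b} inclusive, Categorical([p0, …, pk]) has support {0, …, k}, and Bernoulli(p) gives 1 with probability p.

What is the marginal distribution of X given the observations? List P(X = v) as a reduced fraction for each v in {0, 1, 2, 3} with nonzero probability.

P(X=1) = 101/242, P(X=2) = 141/242

Enumerate traces; 12 have nonzero weight after conditioning:
  (W=1, Z=0, U=0, X=2, Y=0) weight 27/1400
  (W=1, Z=0, U=0, X=2, Y=1) weight 27/5600
  (W=1, Z=0, U=0, X=2, Y=2) weight 27/2800
  (W=1, Z=0, U=1, X=2, Y=0) weight 1/70
  (W=1, Z=0, U=1, X=2, Y=1) weight 1/280
  (W=1, Z=0, U=1, X=2, Y=2) weight 1/140
  (W=1, Z=1, U=0, X=1, Y=0) weight 27/2800
  (W=1, Z=1, U=0, X=1, Y=1) weight 27/5600
  … 4 more
Group by X:
  weight(X=1) = 101/2400
  weight(X=2) = 47/800
Total weight = 101/2400 + 47/800 = 121/1200
P(X=1 | obs) = 101/2400 / 121/1200 = 101/242
P(X=2 | obs) = 47/800 / 121/1200 = 141/242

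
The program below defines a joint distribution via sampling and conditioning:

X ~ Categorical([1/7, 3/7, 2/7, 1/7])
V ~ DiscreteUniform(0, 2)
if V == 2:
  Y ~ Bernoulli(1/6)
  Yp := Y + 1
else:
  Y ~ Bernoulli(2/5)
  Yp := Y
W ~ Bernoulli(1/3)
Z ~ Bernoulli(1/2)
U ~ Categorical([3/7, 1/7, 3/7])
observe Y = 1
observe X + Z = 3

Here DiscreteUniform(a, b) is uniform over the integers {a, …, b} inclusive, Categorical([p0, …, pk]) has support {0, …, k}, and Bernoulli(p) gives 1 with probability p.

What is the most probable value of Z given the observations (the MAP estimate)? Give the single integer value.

argmax_v P(Z = v | obs) = 1

Enumerate traces; 36 have nonzero weight after conditioning:
  (X=2, V=0, Y=1, W=0, Z=1, U=0) weight 4/735
  (X=2, V=0, Y=1, W=0, Z=1, U=1) weight 4/2205
  (X=2, V=0, Y=1, W=0, Z=1, U=2) weight 4/735
  (X=2, V=0, Y=1, W=1, Z=1, U=0) weight 2/735
  (X=2, V=0, Y=1, W=1, Z=1, U=1) weight 2/2205
  (X=2, V=0, Y=1, W=1, Z=1, U=2) weight 2/735
  (X=2, V=1, Y=1, W=0, Z=1, U=0) weight 4/735
  (X=2, V=1, Y=1, W=0, Z=1, U=1) weight 4/2205
  (X=3, V=0, Y=1, W=0, Z=0, U=0) weight 2/735
  … 27 more
Group by Z:
  weight(Z=0) = 29/1260
  weight(Z=1) = 29/630
Total weight = 29/1260 + 29/630 = 29/420
P(Z=0 | obs) = 29/1260 / 29/420 = 1/3
P(Z=1 | obs) = 29/630 / 29/420 = 2/3
argmax = 1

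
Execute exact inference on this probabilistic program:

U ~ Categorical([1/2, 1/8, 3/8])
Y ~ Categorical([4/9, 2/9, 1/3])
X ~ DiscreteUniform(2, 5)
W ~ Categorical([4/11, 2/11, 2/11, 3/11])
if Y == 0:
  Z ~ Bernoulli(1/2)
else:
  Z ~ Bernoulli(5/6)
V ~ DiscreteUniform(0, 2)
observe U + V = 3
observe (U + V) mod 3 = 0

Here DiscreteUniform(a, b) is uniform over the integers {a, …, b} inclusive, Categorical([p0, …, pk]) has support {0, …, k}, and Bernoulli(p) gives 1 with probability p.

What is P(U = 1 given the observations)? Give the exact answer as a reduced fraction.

Enumerate traces; 192 have nonzero weight after conditioning:
  (U=1, Y=0, X=2, W=0, Z=0, V=2) weight 1/1188
  (U=1, Y=0, X=2, W=0, Z=1, V=2) weight 1/1188
  (U=1, Y=0, X=2, W=1, Z=0, V=2) weight 1/2376
  (U=1, Y=0, X=2, W=1, Z=1, V=2) weight 1/2376
  (U=1, Y=0, X=2, W=2, Z=0, V=2) weight 1/2376
  (U=1, Y=0, X=2, W=2, Z=1, V=2) weight 1/2376
  (U=1, Y=0, X=2, W=3, Z=0, V=2) weight 1/1584
  (U=1, Y=0, X=2, W=3, Z=1, V=2) weight 1/1584
  (U=2, Y=0, X=2, W=0, Z=0, V=1) weight 1/396
  … 183 more
Group by U:
  weight(U=1) = 1/24
  weight(U=2) = 1/8
Total weight = 1/24 + 1/8 = 1/6
P(U=1 | obs) = 1/24 / 1/6 = 1/4
P(U=2 | obs) = 1/8 / 1/6 = 3/4

P(U = 1 | obs) = 1/4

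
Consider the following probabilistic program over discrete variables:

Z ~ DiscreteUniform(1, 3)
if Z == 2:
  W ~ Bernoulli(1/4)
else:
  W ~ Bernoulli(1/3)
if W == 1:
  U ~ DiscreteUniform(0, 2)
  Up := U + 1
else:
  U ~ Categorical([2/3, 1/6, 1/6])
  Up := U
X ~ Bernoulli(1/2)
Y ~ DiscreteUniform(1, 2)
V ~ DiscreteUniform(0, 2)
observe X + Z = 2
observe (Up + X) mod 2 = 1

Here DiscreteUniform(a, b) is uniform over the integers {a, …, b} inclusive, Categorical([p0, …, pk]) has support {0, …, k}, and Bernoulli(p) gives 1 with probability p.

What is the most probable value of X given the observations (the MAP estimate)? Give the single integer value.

Enumerate traces; 36 have nonzero weight after conditioning:
  (Z=1, W=0, U=0, X=1, Y=1, V=0) weight 1/81
  (Z=1, W=0, U=0, X=1, Y=1, V=1) weight 1/81
  (Z=1, W=0, U=0, X=1, Y=1, V=2) weight 1/81
  (Z=1, W=0, U=0, X=1, Y=2, V=0) weight 1/81
  (Z=1, W=0, U=0, X=1, Y=2, V=1) weight 1/81
  (Z=1, W=0, U=0, X=1, Y=2, V=2) weight 1/81
  (Z=1, W=0, U=2, X=1, Y=1, V=0) weight 1/324
  (Z=1, W=0, U=2, X=1, Y=1, V=1) weight 1/324
  (Z=2, W=0, U=1, X=0, Y=1, V=0) weight 1/288
  … 27 more
Group by X:
  weight(X=0) = 7/144
  weight(X=1) = 1/9
Total weight = 7/144 + 1/9 = 23/144
P(X=0 | obs) = 7/144 / 23/144 = 7/23
P(X=1 | obs) = 1/9 / 23/144 = 16/23
argmax = 1

argmax_v P(X = v | obs) = 1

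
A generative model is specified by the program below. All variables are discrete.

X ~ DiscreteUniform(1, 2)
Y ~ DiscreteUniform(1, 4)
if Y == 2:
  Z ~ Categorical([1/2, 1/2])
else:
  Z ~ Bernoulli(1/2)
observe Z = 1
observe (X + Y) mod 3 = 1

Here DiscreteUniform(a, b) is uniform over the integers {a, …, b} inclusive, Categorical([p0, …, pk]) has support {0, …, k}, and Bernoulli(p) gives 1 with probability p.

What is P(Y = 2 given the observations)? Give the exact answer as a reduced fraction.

Enumerate traces; 2 have nonzero weight after conditioning:
  (X=1, Y=3, Z=1) weight 1/16
  (X=2, Y=2, Z=1) weight 1/16
Group by Y:
  weight(Y=2) = 1/16
  weight(Y=3) = 1/16
Total weight = 1/16 + 1/16 = 1/8
P(Y=2 | obs) = 1/16 / 1/8 = 1/2
P(Y=3 | obs) = 1/16 / 1/8 = 1/2

P(Y = 2 | obs) = 1/2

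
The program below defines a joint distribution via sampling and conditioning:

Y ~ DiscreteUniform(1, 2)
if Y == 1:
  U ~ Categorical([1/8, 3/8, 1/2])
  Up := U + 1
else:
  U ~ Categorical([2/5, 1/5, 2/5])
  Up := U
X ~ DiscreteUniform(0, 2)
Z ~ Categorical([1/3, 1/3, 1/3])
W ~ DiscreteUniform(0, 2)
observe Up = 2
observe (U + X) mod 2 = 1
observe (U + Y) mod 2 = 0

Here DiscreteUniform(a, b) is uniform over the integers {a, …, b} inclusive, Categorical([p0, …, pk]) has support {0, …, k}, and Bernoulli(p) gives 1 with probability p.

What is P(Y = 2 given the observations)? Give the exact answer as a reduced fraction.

P(Y = 2 | obs) = 8/23

Enumerate traces; 27 have nonzero weight after conditioning:
  (Y=1, U=1, X=0, Z=0, W=0) weight 1/144
  (Y=1, U=1, X=0, Z=0, W=1) weight 1/144
  (Y=1, U=1, X=0, Z=0, W=2) weight 1/144
  (Y=1, U=1, X=0, Z=1, W=0) weight 1/144
  (Y=1, U=1, X=0, Z=1, W=1) weight 1/144
  (Y=1, U=1, X=0, Z=1, W=2) weight 1/144
  (Y=1, U=1, X=0, Z=2, W=0) weight 1/144
  (Y=1, U=1, X=0, Z=2, W=1) weight 1/144
  (Y=2, U=2, X=1, Z=0, W=0) weight 1/135
  … 18 more
Group by Y:
  weight(Y=1) = 1/8
  weight(Y=2) = 1/15
Total weight = 1/8 + 1/15 = 23/120
P(Y=1 | obs) = 1/8 / 23/120 = 15/23
P(Y=2 | obs) = 1/15 / 23/120 = 8/23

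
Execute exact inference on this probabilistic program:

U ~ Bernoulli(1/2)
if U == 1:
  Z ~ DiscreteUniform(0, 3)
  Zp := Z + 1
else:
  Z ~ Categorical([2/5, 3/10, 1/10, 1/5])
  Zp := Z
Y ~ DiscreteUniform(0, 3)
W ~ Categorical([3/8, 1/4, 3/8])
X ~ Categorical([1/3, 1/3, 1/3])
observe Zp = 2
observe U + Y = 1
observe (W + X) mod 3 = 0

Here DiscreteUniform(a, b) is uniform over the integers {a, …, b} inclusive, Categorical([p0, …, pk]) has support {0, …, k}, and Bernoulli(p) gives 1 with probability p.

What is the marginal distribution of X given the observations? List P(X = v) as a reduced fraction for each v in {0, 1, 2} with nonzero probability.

Enumerate traces; 6 have nonzero weight after conditioning:
  (U=0, Z=2, Y=1, W=0, X=0) weight 1/640
  (U=0, Z=2, Y=1, W=1, X=2) weight 1/960
  (U=0, Z=2, Y=1, W=2, X=1) weight 1/640
  (U=1, Z=1, Y=0, W=0, X=0) weight 1/256
  (U=1, Z=1, Y=0, W=1, X=2) weight 1/384
  (U=1, Z=1, Y=0, W=2, X=1) weight 1/256
Group by X:
  weight(X=0) = 7/1280
  weight(X=1) = 7/1280
  weight(X=2) = 7/1920
Total weight = 7/1280 + 7/1280 + 7/1920 = 7/480
P(X=0 | obs) = 7/1280 / 7/480 = 3/8
P(X=1 | obs) = 7/1280 / 7/480 = 3/8
P(X=2 | obs) = 7/1920 / 7/480 = 1/4

P(X=0) = 3/8, P(X=1) = 3/8, P(X=2) = 1/4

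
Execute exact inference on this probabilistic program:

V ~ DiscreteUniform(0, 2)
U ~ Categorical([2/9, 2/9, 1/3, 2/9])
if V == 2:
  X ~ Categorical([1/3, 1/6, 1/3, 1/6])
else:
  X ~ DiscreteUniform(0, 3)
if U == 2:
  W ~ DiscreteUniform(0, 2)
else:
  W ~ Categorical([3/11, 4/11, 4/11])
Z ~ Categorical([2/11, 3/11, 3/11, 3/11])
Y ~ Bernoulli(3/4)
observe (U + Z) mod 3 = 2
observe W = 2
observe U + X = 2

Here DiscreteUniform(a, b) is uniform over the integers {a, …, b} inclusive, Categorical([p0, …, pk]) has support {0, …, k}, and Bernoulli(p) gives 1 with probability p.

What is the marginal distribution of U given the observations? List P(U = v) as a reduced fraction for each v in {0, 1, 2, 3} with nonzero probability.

Enumerate traces; 24 have nonzero weight after conditioning:
  (V=0, U=0, X=2, W=2, Z=2, Y=0) weight 1/2178
  (V=0, U=0, X=2, W=2, Z=2, Y=1) weight 1/726
  (V=0, U=1, X=1, W=2, Z=1, Y=0) weight 1/2178
  (V=0, U=1, X=1, W=2, Z=1, Y=1) weight 1/726
  (V=0, U=2, X=0, W=2, Z=0, Y=0) weight 1/2376
  (V=0, U=2, X=0, W=2, Z=0, Y=1) weight 1/792
  (V=0, U=2, X=0, W=2, Z=3, Y=0) weight 1/1584
  (V=0, U=2, X=0, W=2, Z=3, Y=1) weight 1/528
  … 16 more
Group by U:
  weight(U=0) = 20/3267
  weight(U=1) = 16/3267
  weight(U=2) = 25/1782
Total weight = 20/3267 + 16/3267 + 25/1782 = 491/19602
P(U=0 | obs) = 20/3267 / 491/19602 = 120/491
P(U=1 | obs) = 16/3267 / 491/19602 = 96/491
P(U=2 | obs) = 25/1782 / 491/19602 = 275/491

P(U=0) = 120/491, P(U=1) = 96/491, P(U=2) = 275/491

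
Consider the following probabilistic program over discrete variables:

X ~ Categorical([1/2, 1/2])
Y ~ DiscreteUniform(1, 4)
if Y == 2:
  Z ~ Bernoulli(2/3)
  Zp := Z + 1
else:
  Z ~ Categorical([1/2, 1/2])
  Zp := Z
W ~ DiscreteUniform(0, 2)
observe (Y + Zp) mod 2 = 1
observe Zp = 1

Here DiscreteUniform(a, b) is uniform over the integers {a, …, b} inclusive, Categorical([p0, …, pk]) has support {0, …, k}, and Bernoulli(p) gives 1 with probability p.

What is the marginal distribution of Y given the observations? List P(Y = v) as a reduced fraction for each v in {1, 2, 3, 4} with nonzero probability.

P(Y=2) = 2/5, P(Y=4) = 3/5

Enumerate traces; 12 have nonzero weight after conditioning:
  (X=0, Y=2, Z=0, W=0) weight 1/72
  (X=0, Y=2, Z=0, W=1) weight 1/72
  (X=0, Y=2, Z=0, W=2) weight 1/72
  (X=0, Y=4, Z=1, W=0) weight 1/48
  (X=0, Y=4, Z=1, W=1) weight 1/48
  (X=0, Y=4, Z=1, W=2) weight 1/48
  (X=1, Y=2, Z=0, W=0) weight 1/72
  (X=1, Y=2, Z=0, W=1) weight 1/72
  … 4 more
Group by Y:
  weight(Y=2) = 1/12
  weight(Y=4) = 1/8
Total weight = 1/12 + 1/8 = 5/24
P(Y=2 | obs) = 1/12 / 5/24 = 2/5
P(Y=4 | obs) = 1/8 / 5/24 = 3/5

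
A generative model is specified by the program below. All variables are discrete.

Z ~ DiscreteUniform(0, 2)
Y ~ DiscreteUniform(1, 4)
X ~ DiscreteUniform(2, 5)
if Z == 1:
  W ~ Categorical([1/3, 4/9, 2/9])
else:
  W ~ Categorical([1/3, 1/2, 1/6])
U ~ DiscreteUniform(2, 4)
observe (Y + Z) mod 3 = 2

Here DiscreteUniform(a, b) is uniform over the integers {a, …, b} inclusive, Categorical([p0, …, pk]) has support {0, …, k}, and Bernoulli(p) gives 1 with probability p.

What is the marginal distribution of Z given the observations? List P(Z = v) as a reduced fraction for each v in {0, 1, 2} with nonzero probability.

Enumerate traces; 144 have nonzero weight after conditioning:
  (Z=0, Y=2, X=2, W=0, U=2) weight 1/432
  (Z=0, Y=2, X=2, W=0, U=3) weight 1/432
  (Z=0, Y=2, X=2, W=0, U=4) weight 1/432
  (Z=0, Y=2, X=2, W=1, U=2) weight 1/288
  (Z=0, Y=2, X=2, W=1, U=3) weight 1/288
  (Z=0, Y=2, X=2, W=1, U=4) weight 1/288
  (Z=0, Y=2, X=2, W=2, U=2) weight 1/864
  (Z=0, Y=2, X=2, W=2, U=3) weight 1/864
  (Z=1, Y=1, X=2, W=0, U=2) weight 1/432
  (Z=2, Y=3, X=2, W=0, U=2) weight 1/432
  … 134 more
Group by Z:
  weight(Z=0) = 1/12
  weight(Z=1) = 1/6
  weight(Z=2) = 1/12
Total weight = 1/12 + 1/6 + 1/12 = 1/3
P(Z=0 | obs) = 1/12 / 1/3 = 1/4
P(Z=1 | obs) = 1/6 / 1/3 = 1/2
P(Z=2 | obs) = 1/12 / 1/3 = 1/4

P(Z=0) = 1/4, P(Z=1) = 1/2, P(Z=2) = 1/4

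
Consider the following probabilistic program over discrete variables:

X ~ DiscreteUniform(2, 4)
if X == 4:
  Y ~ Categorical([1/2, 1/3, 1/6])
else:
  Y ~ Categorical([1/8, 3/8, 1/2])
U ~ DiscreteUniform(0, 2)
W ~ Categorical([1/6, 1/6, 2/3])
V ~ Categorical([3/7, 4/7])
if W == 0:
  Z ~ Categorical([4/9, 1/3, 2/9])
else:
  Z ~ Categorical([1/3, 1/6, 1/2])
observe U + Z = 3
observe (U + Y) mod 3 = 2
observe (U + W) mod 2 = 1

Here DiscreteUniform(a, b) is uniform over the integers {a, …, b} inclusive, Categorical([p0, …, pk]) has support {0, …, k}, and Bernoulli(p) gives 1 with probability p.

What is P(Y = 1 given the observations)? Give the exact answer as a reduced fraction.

P(Y = 1 | obs) = 520/547

Enumerate traces; 18 have nonzero weight after conditioning:
  (X=2, Y=0, U=2, W=1, V=0, Z=1) weight 1/6048
  (X=2, Y=0, U=2, W=1, V=1, Z=1) weight 1/4536
  (X=2, Y=1, U=1, W=0, V=0, Z=2) weight 1/1512
  (X=2, Y=1, U=1, W=0, V=1, Z=2) weight 1/1134
  (X=2, Y=1, U=1, W=2, V=0, Z=2) weight 1/168
  (X=2, Y=1, U=1, W=2, V=1, Z=2) weight 1/126
  (X=3, Y=0, U=2, W=1, V=0, Z=1) weight 1/6048
  (X=3, Y=0, U=2, W=1, V=1, Z=1) weight 1/4536
  … 10 more
Group by Y:
  weight(Y=0) = 1/432
  weight(Y=1) = 65/1458
Total weight = 1/432 + 65/1458 = 547/11664
P(Y=0 | obs) = 1/432 / 547/11664 = 27/547
P(Y=1 | obs) = 65/1458 / 547/11664 = 520/547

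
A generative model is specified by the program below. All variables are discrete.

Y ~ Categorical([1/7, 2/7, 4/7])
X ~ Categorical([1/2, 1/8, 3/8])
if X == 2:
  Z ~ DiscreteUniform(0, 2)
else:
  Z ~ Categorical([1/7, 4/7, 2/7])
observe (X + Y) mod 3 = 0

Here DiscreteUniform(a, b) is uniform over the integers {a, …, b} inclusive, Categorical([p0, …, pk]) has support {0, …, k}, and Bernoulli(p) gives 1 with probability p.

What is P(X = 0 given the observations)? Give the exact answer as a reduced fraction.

Enumerate traces; 9 have nonzero weight after conditioning:
  (Y=0, X=0, Z=0) weight 1/98
  (Y=0, X=0, Z=1) weight 2/49
  (Y=0, X=0, Z=2) weight 1/49
  (Y=1, X=2, Z=0) weight 1/28
  (Y=1, X=2, Z=1) weight 1/28
  (Y=1, X=2, Z=2) weight 1/28
  (Y=2, X=1, Z=0) weight 1/98
  (Y=2, X=1, Z=1) weight 2/49
  … 1 more
Group by X:
  weight(X=0) = 1/14
  weight(X=1) = 1/14
  weight(X=2) = 3/28
Total weight = 1/14 + 1/14 + 3/28 = 1/4
P(X=0 | obs) = 1/14 / 1/4 = 2/7
P(X=1 | obs) = 1/14 / 1/4 = 2/7
P(X=2 | obs) = 3/28 / 1/4 = 3/7

P(X = 0 | obs) = 2/7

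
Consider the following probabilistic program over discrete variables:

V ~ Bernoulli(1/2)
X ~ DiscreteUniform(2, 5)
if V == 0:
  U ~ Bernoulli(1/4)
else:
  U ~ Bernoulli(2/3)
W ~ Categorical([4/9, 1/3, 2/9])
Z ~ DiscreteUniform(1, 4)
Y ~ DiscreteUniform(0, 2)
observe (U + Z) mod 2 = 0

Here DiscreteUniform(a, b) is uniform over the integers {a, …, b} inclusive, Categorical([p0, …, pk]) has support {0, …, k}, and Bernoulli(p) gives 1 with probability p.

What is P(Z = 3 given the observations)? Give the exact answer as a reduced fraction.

Enumerate traces; 288 have nonzero weight after conditioning:
  (V=0, X=2, U=0, W=0, Z=2, Y=0) weight 1/288
  (V=0, X=2, U=0, W=0, Z=2, Y=1) weight 1/288
  (V=0, X=2, U=0, W=0, Z=2, Y=2) weight 1/288
  (V=0, X=2, U=0, W=0, Z=4, Y=0) weight 1/288
  (V=0, X=2, U=0, W=0, Z=4, Y=1) weight 1/288
  (V=0, X=2, U=0, W=0, Z=4, Y=2) weight 1/288
  (V=0, X=2, U=0, W=1, Z=2, Y=0) weight 1/384
  (V=0, X=2, U=0, W=1, Z=2, Y=1) weight 1/384
  (V=0, X=2, U=1, W=0, Z=1, Y=0) weight 1/864
  (V=0, X=2, U=1, W=0, Z=3, Y=0) weight 1/864
  … 278 more
Group by Z:
  weight(Z=1) = 11/96
  weight(Z=2) = 13/96
  weight(Z=3) = 11/96
  weight(Z=4) = 13/96
Total weight = 11/96 + 13/96 + 11/96 + 13/96 = 1/2
P(Z=1 | obs) = 11/96 / 1/2 = 11/48
P(Z=2 | obs) = 13/96 / 1/2 = 13/48
P(Z=3 | obs) = 11/96 / 1/2 = 11/48
P(Z=4 | obs) = 13/96 / 1/2 = 13/48

P(Z = 3 | obs) = 11/48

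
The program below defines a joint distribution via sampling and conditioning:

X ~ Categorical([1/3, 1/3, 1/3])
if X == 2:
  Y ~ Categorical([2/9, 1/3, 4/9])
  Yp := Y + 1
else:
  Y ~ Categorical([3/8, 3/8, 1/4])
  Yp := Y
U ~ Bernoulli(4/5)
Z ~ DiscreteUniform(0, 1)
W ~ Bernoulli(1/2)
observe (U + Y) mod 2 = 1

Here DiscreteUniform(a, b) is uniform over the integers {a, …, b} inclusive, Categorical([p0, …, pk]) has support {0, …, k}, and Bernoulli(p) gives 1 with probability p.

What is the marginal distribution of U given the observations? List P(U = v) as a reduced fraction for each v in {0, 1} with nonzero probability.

P(U=0) = 13/105, P(U=1) = 92/105

Enumerate traces; 36 have nonzero weight after conditioning:
  (X=0, Y=0, U=1, Z=0, W=0) weight 1/40
  (X=0, Y=0, U=1, Z=0, W=1) weight 1/40
  (X=0, Y=0, U=1, Z=1, W=0) weight 1/40
  (X=0, Y=0, U=1, Z=1, W=1) weight 1/40
  (X=0, Y=1, U=0, Z=0, W=0) weight 1/160
  (X=0, Y=1, U=0, Z=0, W=1) weight 1/160
  (X=0, Y=1, U=0, Z=1, W=0) weight 1/160
  (X=0, Y=1, U=0, Z=1, W=1) weight 1/160
  … 28 more
Group by U:
  weight(U=0) = 13/180
  weight(U=1) = 23/45
Total weight = 13/180 + 23/45 = 7/12
P(U=0 | obs) = 13/180 / 7/12 = 13/105
P(U=1 | obs) = 23/45 / 7/12 = 92/105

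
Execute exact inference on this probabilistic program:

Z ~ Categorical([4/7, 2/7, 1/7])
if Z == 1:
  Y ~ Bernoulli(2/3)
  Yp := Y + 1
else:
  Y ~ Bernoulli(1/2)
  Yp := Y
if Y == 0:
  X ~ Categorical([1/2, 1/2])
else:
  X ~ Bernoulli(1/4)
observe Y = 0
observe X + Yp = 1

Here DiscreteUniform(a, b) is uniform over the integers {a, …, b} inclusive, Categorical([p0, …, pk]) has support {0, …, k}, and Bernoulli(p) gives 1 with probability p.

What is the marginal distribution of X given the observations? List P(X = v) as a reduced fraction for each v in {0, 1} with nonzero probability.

P(X=0) = 4/19, P(X=1) = 15/19

Enumerate traces; 3 have nonzero weight after conditioning:
  (Z=0, Y=0, X=1) weight 1/7
  (Z=1, Y=0, X=0) weight 1/21
  (Z=2, Y=0, X=1) weight 1/28
Group by X:
  weight(X=0) = 1/21
  weight(X=1) = 5/28
Total weight = 1/21 + 5/28 = 19/84
P(X=0 | obs) = 1/21 / 19/84 = 4/19
P(X=1 | obs) = 5/28 / 19/84 = 15/19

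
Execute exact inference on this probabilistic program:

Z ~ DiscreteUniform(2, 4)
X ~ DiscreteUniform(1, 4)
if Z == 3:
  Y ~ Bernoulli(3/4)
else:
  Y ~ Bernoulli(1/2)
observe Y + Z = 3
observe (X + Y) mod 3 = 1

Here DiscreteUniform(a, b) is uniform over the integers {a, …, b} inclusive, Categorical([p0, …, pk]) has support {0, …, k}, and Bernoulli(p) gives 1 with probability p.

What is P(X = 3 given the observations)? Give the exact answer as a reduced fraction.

Enumerate traces; 3 have nonzero weight after conditioning:
  (Z=2, X=3, Y=1) weight 1/24
  (Z=3, X=1, Y=0) weight 1/48
  (Z=3, X=4, Y=0) weight 1/48
Group by X:
  weight(X=1) = 1/48
  weight(X=3) = 1/24
  weight(X=4) = 1/48
Total weight = 1/48 + 1/24 + 1/48 = 1/12
P(X=1 | obs) = 1/48 / 1/12 = 1/4
P(X=3 | obs) = 1/24 / 1/12 = 1/2
P(X=4 | obs) = 1/48 / 1/12 = 1/4

P(X = 3 | obs) = 1/2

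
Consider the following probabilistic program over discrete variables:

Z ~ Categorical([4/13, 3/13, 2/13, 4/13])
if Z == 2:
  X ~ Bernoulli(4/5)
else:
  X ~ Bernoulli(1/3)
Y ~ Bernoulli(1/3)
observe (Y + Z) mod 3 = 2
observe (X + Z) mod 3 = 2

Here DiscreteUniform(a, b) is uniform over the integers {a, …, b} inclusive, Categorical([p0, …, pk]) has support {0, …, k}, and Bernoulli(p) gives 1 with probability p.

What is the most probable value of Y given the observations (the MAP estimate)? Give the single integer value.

Enumerate traces; 2 have nonzero weight after conditioning:
  (Z=1, X=1, Y=1) weight 1/39
  (Z=2, X=0, Y=0) weight 4/195
Group by Y:
  weight(Y=0) = 4/195
  weight(Y=1) = 1/39
Total weight = 4/195 + 1/39 = 3/65
P(Y=0 | obs) = 4/195 / 3/65 = 4/9
P(Y=1 | obs) = 1/39 / 3/65 = 5/9
argmax = 1

argmax_v P(Y = v | obs) = 1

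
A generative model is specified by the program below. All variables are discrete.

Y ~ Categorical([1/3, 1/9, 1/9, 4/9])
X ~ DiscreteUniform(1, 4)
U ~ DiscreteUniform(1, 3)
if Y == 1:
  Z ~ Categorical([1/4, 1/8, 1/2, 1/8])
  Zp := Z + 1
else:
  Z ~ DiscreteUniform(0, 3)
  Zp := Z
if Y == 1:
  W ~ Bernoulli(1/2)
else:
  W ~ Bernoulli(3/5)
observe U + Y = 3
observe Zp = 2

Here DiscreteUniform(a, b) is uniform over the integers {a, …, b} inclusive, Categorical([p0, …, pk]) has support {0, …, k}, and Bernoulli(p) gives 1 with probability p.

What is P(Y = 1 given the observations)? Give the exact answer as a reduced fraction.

P(Y = 1 | obs) = 1/9

Enumerate traces; 24 have nonzero weight after conditioning:
  (Y=0, X=1, U=3, Z=2, W=0) weight 1/360
  (Y=0, X=1, U=3, Z=2, W=1) weight 1/240
  (Y=0, X=2, U=3, Z=2, W=0) weight 1/360
  (Y=0, X=2, U=3, Z=2, W=1) weight 1/240
  (Y=0, X=3, U=3, Z=2, W=0) weight 1/360
  (Y=0, X=3, U=3, Z=2, W=1) weight 1/240
  (Y=0, X=4, U=3, Z=2, W=0) weight 1/360
  (Y=0, X=4, U=3, Z=2, W=1) weight 1/240
  (Y=1, X=1, U=2, Z=1, W=0) weight 1/1728
  (Y=2, X=1, U=1, Z=2, W=0) weight 1/1080
  … 14 more
Group by Y:
  weight(Y=0) = 1/36
  weight(Y=1) = 1/216
  weight(Y=2) = 1/108
Total weight = 1/36 + 1/216 + 1/108 = 1/24
P(Y=0 | obs) = 1/36 / 1/24 = 2/3
P(Y=1 | obs) = 1/216 / 1/24 = 1/9
P(Y=2 | obs) = 1/108 / 1/24 = 2/9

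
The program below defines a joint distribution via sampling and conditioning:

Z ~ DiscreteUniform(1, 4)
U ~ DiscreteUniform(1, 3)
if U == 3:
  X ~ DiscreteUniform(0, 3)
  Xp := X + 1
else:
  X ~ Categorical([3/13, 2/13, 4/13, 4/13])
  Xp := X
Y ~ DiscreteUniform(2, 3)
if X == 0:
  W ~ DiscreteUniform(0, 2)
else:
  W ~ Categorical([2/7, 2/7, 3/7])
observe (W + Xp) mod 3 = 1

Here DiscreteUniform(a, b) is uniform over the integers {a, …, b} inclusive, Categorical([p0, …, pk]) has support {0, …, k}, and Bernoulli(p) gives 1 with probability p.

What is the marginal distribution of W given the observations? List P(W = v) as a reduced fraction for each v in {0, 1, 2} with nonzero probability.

P(W=0) = 265/1108, P(W=1) = 219/554, P(W=2) = 405/1108

Enumerate traces; 96 have nonzero weight after conditioning:
  (Z=1, U=1, X=0, Y=2, W=1) weight 1/312
  (Z=1, U=1, X=0, Y=3, W=1) weight 1/312
  (Z=1, U=1, X=1, Y=2, W=0) weight 1/546
  (Z=1, U=1, X=1, Y=3, W=0) weight 1/546
  (Z=1, U=1, X=2, Y=2, W=2) weight 1/182
  (Z=1, U=1, X=2, Y=3, W=2) weight 1/182
  (Z=1, U=1, X=3, Y=2, W=1) weight 1/273
  (Z=1, U=1, X=3, Y=3, W=1) weight 1/273
  … 88 more
Group by W:
  weight(W=0) = 265/3276
  weight(W=1) = 73/546
  weight(W=2) = 45/364
Total weight = 265/3276 + 73/546 + 45/364 = 277/819
P(W=0 | obs) = 265/3276 / 277/819 = 265/1108
P(W=1 | obs) = 73/546 / 277/819 = 219/554
P(W=2 | obs) = 45/364 / 277/819 = 405/1108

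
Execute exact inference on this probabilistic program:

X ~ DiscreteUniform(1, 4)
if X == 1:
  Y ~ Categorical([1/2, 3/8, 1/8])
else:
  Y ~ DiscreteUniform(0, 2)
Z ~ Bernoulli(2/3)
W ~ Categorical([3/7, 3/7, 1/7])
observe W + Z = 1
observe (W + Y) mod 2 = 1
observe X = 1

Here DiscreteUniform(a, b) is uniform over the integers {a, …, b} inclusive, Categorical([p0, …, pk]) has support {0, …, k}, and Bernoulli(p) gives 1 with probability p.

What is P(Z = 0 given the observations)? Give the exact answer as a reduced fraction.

Enumerate traces; 3 have nonzero weight after conditioning:
  (X=1, Y=0, Z=0, W=1) weight 1/56
  (X=1, Y=1, Z=1, W=0) weight 3/112
  (X=1, Y=2, Z=0, W=1) weight 1/224
Group by Z:
  weight(Z=0) = 5/224
  weight(Z=1) = 3/112
Total weight = 5/224 + 3/112 = 11/224
P(Z=0 | obs) = 5/224 / 11/224 = 5/11
P(Z=1 | obs) = 3/112 / 11/224 = 6/11

P(Z = 0 | obs) = 5/11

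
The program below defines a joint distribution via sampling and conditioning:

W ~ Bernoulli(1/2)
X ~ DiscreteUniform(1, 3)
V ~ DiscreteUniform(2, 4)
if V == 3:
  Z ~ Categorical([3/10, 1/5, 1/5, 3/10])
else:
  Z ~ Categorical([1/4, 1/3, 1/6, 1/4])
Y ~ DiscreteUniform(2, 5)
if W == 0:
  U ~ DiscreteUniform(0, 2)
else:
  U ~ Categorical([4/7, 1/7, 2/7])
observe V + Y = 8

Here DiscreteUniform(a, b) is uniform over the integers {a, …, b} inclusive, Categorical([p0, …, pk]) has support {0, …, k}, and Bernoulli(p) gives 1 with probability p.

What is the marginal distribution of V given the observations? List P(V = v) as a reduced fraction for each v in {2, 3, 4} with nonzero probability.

Enumerate traces; 144 have nonzero weight after conditioning:
  (W=0, X=1, V=3, Z=0, Y=5, U=0) weight 1/720
  (W=0, X=1, V=3, Z=0, Y=5, U=1) weight 1/720
  (W=0, X=1, V=3, Z=0, Y=5, U=2) weight 1/720
  (W=0, X=1, V=3, Z=1, Y=5, U=0) weight 1/1080
  (W=0, X=1, V=3, Z=1, Y=5, U=1) weight 1/1080
  (W=0, X=1, V=3, Z=1, Y=5, U=2) weight 1/1080
  (W=0, X=1, V=3, Z=2, Y=5, U=0) weight 1/1080
  (W=0, X=1, V=3, Z=2, Y=5, U=1) weight 1/1080
  (W=0, X=1, V=4, Z=0, Y=4, U=0) weight 1/864
  … 135 more
Group by V:
  weight(V=3) = 1/12
  weight(V=4) = 1/12
Total weight = 1/12 + 1/12 = 1/6
P(V=3 | obs) = 1/12 / 1/6 = 1/2
P(V=4 | obs) = 1/12 / 1/6 = 1/2

P(V=3) = 1/2, P(V=4) = 1/2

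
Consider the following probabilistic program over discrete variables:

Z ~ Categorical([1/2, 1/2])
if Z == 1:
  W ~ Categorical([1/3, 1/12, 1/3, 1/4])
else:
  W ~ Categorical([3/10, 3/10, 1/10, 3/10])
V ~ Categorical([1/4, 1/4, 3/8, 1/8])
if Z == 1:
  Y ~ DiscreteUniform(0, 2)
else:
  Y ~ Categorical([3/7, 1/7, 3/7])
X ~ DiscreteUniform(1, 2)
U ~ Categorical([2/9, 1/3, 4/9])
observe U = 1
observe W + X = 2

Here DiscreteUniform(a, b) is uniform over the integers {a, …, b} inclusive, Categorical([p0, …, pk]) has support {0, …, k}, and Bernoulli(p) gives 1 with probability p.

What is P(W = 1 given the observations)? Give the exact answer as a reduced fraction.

P(W = 1 | obs) = 23/61

Enumerate traces; 48 have nonzero weight after conditioning:
  (Z=0, W=0, V=0, Y=0, X=2, U=1) weight 3/1120
  (Z=0, W=0, V=0, Y=1, X=2, U=1) weight 1/1120
  (Z=0, W=0, V=0, Y=2, X=2, U=1) weight 3/1120
  (Z=0, W=0, V=1, Y=0, X=2, U=1) weight 3/1120
  (Z=0, W=0, V=1, Y=1, X=2, U=1) weight 1/1120
  (Z=0, W=0, V=1, Y=2, X=2, U=1) weight 3/1120
  (Z=0, W=0, V=2, Y=0, X=2, U=1) weight 9/2240
  (Z=0, W=0, V=2, Y=1, X=2, U=1) weight 3/2240
  (Z=0, W=1, V=0, Y=0, X=1, U=1) weight 3/1120
  … 39 more
Group by W:
  weight(W=0) = 19/360
  weight(W=1) = 23/720
Total weight = 19/360 + 23/720 = 61/720
P(W=0 | obs) = 19/360 / 61/720 = 38/61
P(W=1 | obs) = 23/720 / 61/720 = 23/61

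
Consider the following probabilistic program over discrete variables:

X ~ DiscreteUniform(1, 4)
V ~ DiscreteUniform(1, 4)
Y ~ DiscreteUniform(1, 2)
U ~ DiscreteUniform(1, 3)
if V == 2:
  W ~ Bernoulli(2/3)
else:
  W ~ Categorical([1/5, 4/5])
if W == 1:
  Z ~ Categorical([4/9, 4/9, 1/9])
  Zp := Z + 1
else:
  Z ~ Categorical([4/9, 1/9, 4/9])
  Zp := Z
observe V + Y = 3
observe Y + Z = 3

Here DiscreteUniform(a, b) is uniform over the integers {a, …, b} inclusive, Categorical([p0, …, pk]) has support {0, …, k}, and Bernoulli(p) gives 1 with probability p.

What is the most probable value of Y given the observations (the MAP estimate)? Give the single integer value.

Enumerate traces; 48 have nonzero weight after conditioning:
  (X=1, V=1, Y=2, U=1, W=0, Z=1) weight 1/4320
  (X=1, V=1, Y=2, U=1, W=1, Z=1) weight 1/270
  (X=1, V=1, Y=2, U=2, W=0, Z=1) weight 1/4320
  (X=1, V=1, Y=2, U=2, W=1, Z=1) weight 1/270
  (X=1, V=1, Y=2, U=3, W=0, Z=1) weight 1/4320
  (X=1, V=1, Y=2, U=3, W=1, Z=1) weight 1/270
  (X=1, V=2, Y=1, U=1, W=0, Z=2) weight 1/648
  (X=1, V=2, Y=1, U=1, W=1, Z=2) weight 1/1296
  … 40 more
Group by Y:
  weight(Y=1) = 1/36
  weight(Y=2) = 17/360
Total weight = 1/36 + 17/360 = 3/40
P(Y=1 | obs) = 1/36 / 3/40 = 10/27
P(Y=2 | obs) = 17/360 / 3/40 = 17/27
argmax = 2

argmax_v P(Y = v | obs) = 2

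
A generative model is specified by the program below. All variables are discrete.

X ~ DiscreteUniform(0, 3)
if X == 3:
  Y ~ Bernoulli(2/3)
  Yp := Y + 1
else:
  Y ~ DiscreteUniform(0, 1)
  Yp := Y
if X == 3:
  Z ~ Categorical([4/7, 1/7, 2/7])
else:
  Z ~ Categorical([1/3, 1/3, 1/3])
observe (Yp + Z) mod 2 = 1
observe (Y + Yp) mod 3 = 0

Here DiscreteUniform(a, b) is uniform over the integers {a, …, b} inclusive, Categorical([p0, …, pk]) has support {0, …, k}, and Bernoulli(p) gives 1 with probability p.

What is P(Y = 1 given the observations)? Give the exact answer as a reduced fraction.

P(Y = 1 | obs) = 4/25

Enumerate traces; 4 have nonzero weight after conditioning:
  (X=0, Y=0, Z=1) weight 1/24
  (X=1, Y=0, Z=1) weight 1/24
  (X=2, Y=0, Z=1) weight 1/24
  (X=3, Y=1, Z=1) weight 1/42
Group by Y:
  weight(Y=0) = 1/8
  weight(Y=1) = 1/42
Total weight = 1/8 + 1/42 = 25/168
P(Y=0 | obs) = 1/8 / 25/168 = 21/25
P(Y=1 | obs) = 1/42 / 25/168 = 4/25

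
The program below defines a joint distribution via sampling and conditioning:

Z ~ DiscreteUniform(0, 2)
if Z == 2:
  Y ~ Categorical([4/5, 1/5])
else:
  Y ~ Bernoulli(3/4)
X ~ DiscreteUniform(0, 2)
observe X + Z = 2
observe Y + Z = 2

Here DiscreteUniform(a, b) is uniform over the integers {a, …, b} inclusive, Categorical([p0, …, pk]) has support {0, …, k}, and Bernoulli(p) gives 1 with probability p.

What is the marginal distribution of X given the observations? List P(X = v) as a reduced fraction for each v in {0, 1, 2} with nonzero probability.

P(X=0) = 16/31, P(X=1) = 15/31

Enumerate traces; 2 have nonzero weight after conditioning:
  (Z=1, Y=1, X=1) weight 1/12
  (Z=2, Y=0, X=0) weight 4/45
Group by X:
  weight(X=0) = 4/45
  weight(X=1) = 1/12
Total weight = 4/45 + 1/12 = 31/180
P(X=0 | obs) = 4/45 / 31/180 = 16/31
P(X=1 | obs) = 1/12 / 31/180 = 15/31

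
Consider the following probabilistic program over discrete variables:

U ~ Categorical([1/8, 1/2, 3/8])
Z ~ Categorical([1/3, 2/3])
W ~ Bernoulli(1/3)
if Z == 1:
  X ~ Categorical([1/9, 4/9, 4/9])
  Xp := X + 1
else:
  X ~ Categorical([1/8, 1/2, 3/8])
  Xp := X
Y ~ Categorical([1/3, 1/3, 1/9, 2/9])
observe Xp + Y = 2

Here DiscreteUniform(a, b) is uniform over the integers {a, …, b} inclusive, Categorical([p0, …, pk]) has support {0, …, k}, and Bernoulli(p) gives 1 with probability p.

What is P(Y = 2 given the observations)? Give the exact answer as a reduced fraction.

P(Y = 2 | obs) = 3/146

Enumerate traces; 30 have nonzero weight after conditioning:
  (U=0, Z=0, W=0, X=0, Y=2) weight 1/2592
  (U=0, Z=0, W=0, X=1, Y=1) weight 1/216
  (U=0, Z=0, W=0, X=2, Y=0) weight 1/288
  (U=0, Z=0, W=1, X=0, Y=2) weight 1/5184
  (U=0, Z=0, W=1, X=1, Y=1) weight 1/432
  (U=0, Z=0, W=1, X=2, Y=0) weight 1/576
  (U=0, Z=1, W=0, X=0, Y=1) weight 1/486
  (U=0, Z=1, W=0, X=1, Y=0) weight 2/243
  … 22 more
Group by Y:
  weight(Y=0) = 91/648
  weight(Y=1) = 13/162
  weight(Y=2) = 1/216
Total weight = 91/648 + 13/162 + 1/216 = 73/324
P(Y=0 | obs) = 91/648 / 73/324 = 91/146
P(Y=1 | obs) = 13/162 / 73/324 = 26/73
P(Y=2 | obs) = 1/216 / 73/324 = 3/146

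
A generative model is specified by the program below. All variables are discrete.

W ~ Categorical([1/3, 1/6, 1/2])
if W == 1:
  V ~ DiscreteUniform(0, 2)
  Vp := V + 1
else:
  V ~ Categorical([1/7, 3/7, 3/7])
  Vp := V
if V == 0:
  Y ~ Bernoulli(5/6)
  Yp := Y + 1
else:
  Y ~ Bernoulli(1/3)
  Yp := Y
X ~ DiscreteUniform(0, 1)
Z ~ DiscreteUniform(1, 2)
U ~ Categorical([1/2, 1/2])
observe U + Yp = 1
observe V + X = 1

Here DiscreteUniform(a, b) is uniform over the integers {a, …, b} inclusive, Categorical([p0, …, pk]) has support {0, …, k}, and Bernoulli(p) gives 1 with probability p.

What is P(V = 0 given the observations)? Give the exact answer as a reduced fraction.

Enumerate traces; 18 have nonzero weight after conditioning:
  (W=0, V=0, Y=0, X=1, Z=1, U=0) weight 1/1008
  (W=0, V=0, Y=0, X=1, Z=2, U=0) weight 1/1008
  (W=0, V=1, Y=0, X=0, Z=1, U=1) weight 1/84
  (W=0, V=1, Y=0, X=0, Z=2, U=1) weight 1/84
  (W=0, V=1, Y=1, X=0, Z=1, U=0) weight 1/168
  (W=0, V=1, Y=1, X=0, Z=2, U=0) weight 1/168
  (W=1, V=0, Y=0, X=1, Z=1, U=0) weight 1/864
  (W=1, V=0, Y=0, X=1, Z=2, U=0) weight 1/864
  … 10 more
Group by V:
  weight(V=0) = 11/1512
  weight(V=1) = 13/126
Total weight = 11/1512 + 13/126 = 167/1512
P(V=0 | obs) = 11/1512 / 167/1512 = 11/167
P(V=1 | obs) = 13/126 / 167/1512 = 156/167

P(V = 0 | obs) = 11/167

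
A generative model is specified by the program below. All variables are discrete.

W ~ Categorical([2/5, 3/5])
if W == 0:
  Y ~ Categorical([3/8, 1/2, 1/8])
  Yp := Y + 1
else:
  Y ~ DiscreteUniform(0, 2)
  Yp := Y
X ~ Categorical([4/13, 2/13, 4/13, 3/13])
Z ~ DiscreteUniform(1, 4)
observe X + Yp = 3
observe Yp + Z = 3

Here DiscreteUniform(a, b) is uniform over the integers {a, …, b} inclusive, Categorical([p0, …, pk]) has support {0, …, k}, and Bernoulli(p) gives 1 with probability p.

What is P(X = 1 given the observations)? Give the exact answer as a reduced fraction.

Enumerate traces; 5 have nonzero weight after conditioning:
  (W=0, Y=0, X=2, Z=2) weight 3/260
  (W=0, Y=1, X=1, Z=1) weight 1/130
  (W=1, Y=0, X=3, Z=3) weight 3/260
  (W=1, Y=1, X=2, Z=2) weight 1/65
  (W=1, Y=2, X=1, Z=1) weight 1/130
Group by X:
  weight(X=1) = 1/65
  weight(X=2) = 7/260
  weight(X=3) = 3/260
Total weight = 1/65 + 7/260 + 3/260 = 7/130
P(X=1 | obs) = 1/65 / 7/130 = 2/7
P(X=2 | obs) = 7/260 / 7/130 = 1/2
P(X=3 | obs) = 3/260 / 7/130 = 3/14

P(X = 1 | obs) = 2/7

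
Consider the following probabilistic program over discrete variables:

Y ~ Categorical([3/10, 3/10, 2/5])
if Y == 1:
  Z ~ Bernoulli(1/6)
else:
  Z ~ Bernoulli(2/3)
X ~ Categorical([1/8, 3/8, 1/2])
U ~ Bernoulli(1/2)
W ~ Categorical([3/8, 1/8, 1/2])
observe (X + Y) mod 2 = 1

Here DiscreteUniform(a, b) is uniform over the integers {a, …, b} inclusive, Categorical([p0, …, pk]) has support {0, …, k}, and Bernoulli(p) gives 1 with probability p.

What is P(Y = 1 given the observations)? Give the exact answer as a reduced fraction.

P(Y = 1 | obs) = 5/12

Enumerate traces; 48 have nonzero weight after conditioning:
  (Y=0, Z=0, X=1, U=0, W=0) weight 9/1280
  (Y=0, Z=0, X=1, U=0, W=1) weight 3/1280
  (Y=0, Z=0, X=1, U=0, W=2) weight 3/320
  (Y=0, Z=0, X=1, U=1, W=0) weight 9/1280
  (Y=0, Z=0, X=1, U=1, W=1) weight 3/1280
  (Y=0, Z=0, X=1, U=1, W=2) weight 3/320
  (Y=0, Z=1, X=1, U=0, W=0) weight 9/640
  (Y=0, Z=1, X=1, U=0, W=1) weight 3/640
  (Y=1, Z=0, X=0, U=0, W=0) weight 3/512
  (Y=2, Z=0, X=1, U=0, W=0) weight 3/320
  … 38 more
Group by Y:
  weight(Y=0) = 9/80
  weight(Y=1) = 3/16
  weight(Y=2) = 3/20
Total weight = 9/80 + 3/16 + 3/20 = 9/20
P(Y=0 | obs) = 9/80 / 9/20 = 1/4
P(Y=1 | obs) = 3/16 / 9/20 = 5/12
P(Y=2 | obs) = 3/20 / 9/20 = 1/3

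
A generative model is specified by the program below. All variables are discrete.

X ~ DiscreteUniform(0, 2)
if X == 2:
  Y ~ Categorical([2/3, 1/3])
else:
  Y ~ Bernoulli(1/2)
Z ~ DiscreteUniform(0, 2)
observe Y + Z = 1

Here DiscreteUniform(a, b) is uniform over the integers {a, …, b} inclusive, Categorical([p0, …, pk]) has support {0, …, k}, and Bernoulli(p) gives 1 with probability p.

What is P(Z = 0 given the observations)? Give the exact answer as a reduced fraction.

Enumerate traces; 6 have nonzero weight after conditioning:
  (X=0, Y=0, Z=1) weight 1/18
  (X=0, Y=1, Z=0) weight 1/18
  (X=1, Y=0, Z=1) weight 1/18
  (X=1, Y=1, Z=0) weight 1/18
  (X=2, Y=0, Z=1) weight 2/27
  (X=2, Y=1, Z=0) weight 1/27
Group by Z:
  weight(Z=0) = 4/27
  weight(Z=1) = 5/27
Total weight = 4/27 + 5/27 = 1/3
P(Z=0 | obs) = 4/27 / 1/3 = 4/9
P(Z=1 | obs) = 5/27 / 1/3 = 5/9

P(Z = 0 | obs) = 4/9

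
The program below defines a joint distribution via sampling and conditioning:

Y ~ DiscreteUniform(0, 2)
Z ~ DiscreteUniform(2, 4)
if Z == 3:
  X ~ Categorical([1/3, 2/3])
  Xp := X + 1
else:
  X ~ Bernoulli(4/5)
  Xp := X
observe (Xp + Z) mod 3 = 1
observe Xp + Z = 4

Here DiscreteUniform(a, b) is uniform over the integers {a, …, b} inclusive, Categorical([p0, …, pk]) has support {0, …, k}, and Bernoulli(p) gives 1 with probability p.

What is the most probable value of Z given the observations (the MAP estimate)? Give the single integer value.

Enumerate traces; 6 have nonzero weight after conditioning:
  (Y=0, Z=3, X=0) weight 1/27
  (Y=0, Z=4, X=0) weight 1/45
  (Y=1, Z=3, X=0) weight 1/27
  (Y=1, Z=4, X=0) weight 1/45
  (Y=2, Z=3, X=0) weight 1/27
  (Y=2, Z=4, X=0) weight 1/45
Group by Z:
  weight(Z=3) = 1/9
  weight(Z=4) = 1/15
Total weight = 1/9 + 1/15 = 8/45
P(Z=3 | obs) = 1/9 / 8/45 = 5/8
P(Z=4 | obs) = 1/15 / 8/45 = 3/8
argmax = 3

argmax_v P(Z = v | obs) = 3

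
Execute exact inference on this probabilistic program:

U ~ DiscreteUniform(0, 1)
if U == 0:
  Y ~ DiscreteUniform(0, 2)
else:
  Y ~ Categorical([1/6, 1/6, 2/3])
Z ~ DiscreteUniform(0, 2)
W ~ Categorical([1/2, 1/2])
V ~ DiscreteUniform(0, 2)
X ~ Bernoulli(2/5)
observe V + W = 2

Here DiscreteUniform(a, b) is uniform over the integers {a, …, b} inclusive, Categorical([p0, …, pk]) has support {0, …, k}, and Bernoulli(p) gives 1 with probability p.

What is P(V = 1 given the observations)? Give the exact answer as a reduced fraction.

Enumerate traces; 72 have nonzero weight after conditioning:
  (U=0, Y=0, Z=0, W=0, V=2, X=0) weight 1/180
  (U=0, Y=0, Z=0, W=0, V=2, X=1) weight 1/270
  (U=0, Y=0, Z=0, W=1, V=1, X=0) weight 1/180
  (U=0, Y=0, Z=0, W=1, V=1, X=1) weight 1/270
  (U=0, Y=0, Z=1, W=0, V=2, X=0) weight 1/180
  (U=0, Y=0, Z=1, W=0, V=2, X=1) weight 1/270
  (U=0, Y=0, Z=1, W=1, V=1, X=0) weight 1/180
  (U=0, Y=0, Z=1, W=1, V=1, X=1) weight 1/270
  … 64 more
Group by V:
  weight(V=1) = 1/6
  weight(V=2) = 1/6
Total weight = 1/6 + 1/6 = 1/3
P(V=1 | obs) = 1/6 / 1/3 = 1/2
P(V=2 | obs) = 1/6 / 1/3 = 1/2

P(V = 1 | obs) = 1/2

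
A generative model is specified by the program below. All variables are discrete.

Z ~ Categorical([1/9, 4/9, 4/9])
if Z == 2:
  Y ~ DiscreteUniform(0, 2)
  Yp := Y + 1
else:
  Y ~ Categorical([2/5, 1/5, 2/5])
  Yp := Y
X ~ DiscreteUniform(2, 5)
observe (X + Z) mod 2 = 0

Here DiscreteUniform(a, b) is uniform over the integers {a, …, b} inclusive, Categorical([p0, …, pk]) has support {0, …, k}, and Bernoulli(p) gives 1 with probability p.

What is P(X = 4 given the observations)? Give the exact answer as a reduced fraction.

P(X = 4 | obs) = 5/18

Enumerate traces; 18 have nonzero weight after conditioning:
  (Z=0, Y=0, X=2) weight 1/90
  (Z=0, Y=0, X=4) weight 1/90
  (Z=0, Y=1, X=2) weight 1/180
  (Z=0, Y=1, X=4) weight 1/180
  (Z=0, Y=2, X=2) weight 1/90
  (Z=0, Y=2, X=4) weight 1/90
  (Z=1, Y=0, X=3) weight 2/45
  (Z=1, Y=0, X=5) weight 2/45
  … 10 more
Group by X:
  weight(X=2) = 5/36
  weight(X=3) = 1/9
  weight(X=4) = 5/36
  weight(X=5) = 1/9
Total weight = 5/36 + 1/9 + 5/36 + 1/9 = 1/2
P(X=2 | obs) = 5/36 / 1/2 = 5/18
P(X=3 | obs) = 1/9 / 1/2 = 2/9
P(X=4 | obs) = 5/36 / 1/2 = 5/18
P(X=5 | obs) = 1/9 / 1/2 = 2/9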